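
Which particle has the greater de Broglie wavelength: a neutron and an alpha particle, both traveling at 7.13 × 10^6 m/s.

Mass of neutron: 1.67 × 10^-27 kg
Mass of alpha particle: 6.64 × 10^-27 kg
The neutron has the longer wavelength.

Using λ = h/(mv), since both particles have the same velocity, the wavelength depends only on mass.

For neutron: λ₁ = h/(m₁v) = 5.56 × 10^-14 m
For alpha particle: λ₂ = h/(m₂v) = 1.40 × 10^-14 m

Since λ ∝ 1/m at constant velocity, the lighter particle has the longer wavelength.

The neutron has the longer de Broglie wavelength.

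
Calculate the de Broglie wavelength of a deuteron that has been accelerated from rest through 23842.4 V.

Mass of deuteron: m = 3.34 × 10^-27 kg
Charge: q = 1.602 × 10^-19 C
1.31 × 10^-13 m

When a particle is accelerated through voltage V, it gains kinetic energy KE = qV.

The de Broglie wavelength is then λ = h/√(2mqV):

λ = h/√(2mqV)
λ = (6.626 × 10^-34 J·s) / √(2 × 3.34 × 10^-27 kg × 1.602 × 10^-19 C × 23842.4 V)
λ = 1.31 × 10^-13 m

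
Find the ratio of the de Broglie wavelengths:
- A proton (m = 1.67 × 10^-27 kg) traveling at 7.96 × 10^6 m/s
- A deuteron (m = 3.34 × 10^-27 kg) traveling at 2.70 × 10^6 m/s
λ₁/λ₂ = 0.678

Using λ = h/(mv):

λ₁ = h/(m₁v₁) = 4.98 × 10^-14 m
λ₂ = h/(m₂v₂) = 7.35 × 10^-14 m

Ratio λ₁/λ₂ = (m₂v₂)/(m₁v₁)
         = (3.34 × 10^-27 kg × 2.70 × 10^6 m/s) / (1.67 × 10^-27 kg × 7.96 × 10^6 m/s)
         = 0.678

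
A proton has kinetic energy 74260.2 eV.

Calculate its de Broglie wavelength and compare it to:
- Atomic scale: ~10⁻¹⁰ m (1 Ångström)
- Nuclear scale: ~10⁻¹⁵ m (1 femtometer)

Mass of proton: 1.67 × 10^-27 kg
λ = 1.05 × 10^-13 m, which is between nuclear and atomic scales.

Using λ = h/√(2mKE):

KE = 74260.2 eV = 1.190 × 10^-14 J

λ = h/√(2mKE)
λ = (6.626 × 10^-34 J·s) / √(2 × 1.67 × 10^-27 kg × 1.190 × 10^-14 J)
λ = 1.05 × 10^-13 m

Comparison:
- Atomic scale (10⁻¹⁰ m): λ is 0.0011× this size
- Nuclear scale (10⁻¹⁵ m): λ is 1.1e+02× this size

The wavelength is between nuclear and atomic scales.

This wavelength is appropriate for probing atomic structure but too large for nuclear physics experiments.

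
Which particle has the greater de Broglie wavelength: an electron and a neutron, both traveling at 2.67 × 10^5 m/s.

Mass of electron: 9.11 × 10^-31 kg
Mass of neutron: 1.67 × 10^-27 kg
The electron has the longer wavelength.

Using λ = h/(mv), since both particles have the same velocity, the wavelength depends only on mass.

For electron: λ₁ = h/(m₁v) = 2.72 × 10^-9 m
For neutron: λ₂ = h/(m₂v) = 1.49 × 10^-12 m

Since λ ∝ 1/m at constant velocity, the lighter particle has the longer wavelength.

The electron has the longer de Broglie wavelength.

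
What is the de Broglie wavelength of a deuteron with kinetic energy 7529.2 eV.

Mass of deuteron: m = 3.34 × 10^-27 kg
2.33 × 10^-13 m

Using λ = h/√(2mKE):

First convert KE to Joules: KE = 7529.2 eV = 1.206 × 10^-15 J

λ = h/√(2mKE)
λ = (6.626 × 10^-34 J·s) / √(2 × 3.34 × 10^-27 kg × 1.206 × 10^-15 J)
λ = 2.33 × 10^-13 m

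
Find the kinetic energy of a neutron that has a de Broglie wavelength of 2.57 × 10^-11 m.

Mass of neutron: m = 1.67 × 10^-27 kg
1.99 × 10^-19 J (or 1.24 eV)

From λ = h/√(2mKE), we solve for KE:

λ² = h²/(2mKE)
KE = h²/(2mλ²)
KE = (6.626 × 10^-34 J·s)² / (2 × 1.67 × 10^-27 kg × (2.57 × 10^-11 m)²)
KE = 1.99 × 10^-19 J
KE = 1.24 eV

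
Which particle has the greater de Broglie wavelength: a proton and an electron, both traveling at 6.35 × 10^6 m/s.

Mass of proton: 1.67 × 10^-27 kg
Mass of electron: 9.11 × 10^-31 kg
The electron has the longer wavelength.

Using λ = h/(mv), since both particles have the same velocity, the wavelength depends only on mass.

For proton: λ₁ = h/(m₁v) = 6.25 × 10^-14 m
For electron: λ₂ = h/(m₂v) = 1.15 × 10^-10 m

Since λ ∝ 1/m at constant velocity, the lighter particle has the longer wavelength.

The electron has the longer de Broglie wavelength.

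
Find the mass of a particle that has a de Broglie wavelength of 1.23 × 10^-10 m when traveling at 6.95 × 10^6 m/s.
7.75 × 10^-31 kg

From the de Broglie relation λ = h/(mv), we solve for m:

m = h/(λv)
m = (6.626 × 10^-34 J·s) / (1.23 × 10^-10 m × 6.95 × 10^6 m/s)
m = 7.75 × 10^-31 kg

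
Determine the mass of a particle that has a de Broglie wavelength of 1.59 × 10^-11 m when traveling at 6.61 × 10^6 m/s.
6.30 × 10^-30 kg

From the de Broglie relation λ = h/(mv), we solve for m:

m = h/(λv)
m = (6.626 × 10^-34 J·s) / (1.59 × 10^-11 m × 6.61 × 10^6 m/s)
m = 6.30 × 10^-30 kg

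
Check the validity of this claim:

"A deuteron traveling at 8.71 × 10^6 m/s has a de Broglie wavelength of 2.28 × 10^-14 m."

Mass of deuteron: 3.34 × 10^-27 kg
True

The claim is correct.

Using λ = h/(mv):
λ = (6.626 × 10^-34 J·s) / (3.34 × 10^-27 kg × 8.71 × 10^6 m/s)
λ = 2.28 × 10^-14 m

This matches the claimed value.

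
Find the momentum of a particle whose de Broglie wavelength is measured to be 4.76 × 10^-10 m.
1.39 × 10^-24 kg·m/s

From the de Broglie relation λ = h/p, we solve for p:

p = h/λ
p = (6.626 × 10^-34 J·s) / (4.76 × 10^-10 m)
p = 1.39 × 10^-24 kg·m/s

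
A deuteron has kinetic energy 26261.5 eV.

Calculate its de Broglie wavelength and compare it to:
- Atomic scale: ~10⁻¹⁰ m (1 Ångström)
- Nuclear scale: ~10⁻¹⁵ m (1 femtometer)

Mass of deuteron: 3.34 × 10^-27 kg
λ = 1.25 × 10^-13 m, which is between nuclear and atomic scales.

Using λ = h/√(2mKE):

KE = 26261.5 eV = 4.208 × 10^-15 J

λ = h/√(2mKE)
λ = (6.626 × 10^-34 J·s) / √(2 × 3.34 × 10^-27 kg × 4.208 × 10^-15 J)
λ = 1.25 × 10^-13 m

Comparison:
- Atomic scale (10⁻¹⁰ m): λ is 0.0012× this size
- Nuclear scale (10⁻¹⁵ m): λ is 1.2e+02× this size

The wavelength is between nuclear and atomic scales.

This wavelength is appropriate for probing atomic structure but too large for nuclear physics experiments.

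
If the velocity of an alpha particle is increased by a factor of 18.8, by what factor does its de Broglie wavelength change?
The wavelength decreases by a factor of 18.8.

From λ = h/(mv), the wavelength is inversely proportional to velocity:

λ ∝ 1/v

If v → 18.8v, then λ → λ/18.8

When velocity is increased by a factor of 18.8, the wavelength decreases by a factor of 18.8.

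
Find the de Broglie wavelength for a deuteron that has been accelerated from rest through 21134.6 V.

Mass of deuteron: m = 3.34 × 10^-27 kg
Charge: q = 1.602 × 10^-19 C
1.39 × 10^-13 m

When a particle is accelerated through voltage V, it gains kinetic energy KE = qV.

The de Broglie wavelength is then λ = h/√(2mqV):

λ = h/√(2mqV)
λ = (6.626 × 10^-34 J·s) / √(2 × 3.34 × 10^-27 kg × 1.602 × 10^-19 C × 21134.6 V)
λ = 1.39 × 10^-13 m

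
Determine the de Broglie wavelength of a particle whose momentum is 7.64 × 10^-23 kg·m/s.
8.67 × 10^-12 m

Using the de Broglie relation λ = h/p:

λ = h/p
λ = (6.626 × 10^-34 J·s) / (7.64 × 10^-23 kg·m/s)
λ = 8.67 × 10^-12 m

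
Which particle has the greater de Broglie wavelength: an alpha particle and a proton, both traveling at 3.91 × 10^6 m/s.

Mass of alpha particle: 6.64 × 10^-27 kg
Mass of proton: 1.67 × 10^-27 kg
The proton has the longer wavelength.

Using λ = h/(mv), since both particles have the same velocity, the wavelength depends only on mass.

For alpha particle: λ₁ = h/(m₁v) = 2.55 × 10^-14 m
For proton: λ₂ = h/(m₂v) = 1.01 × 10^-13 m

Since λ ∝ 1/m at constant velocity, the lighter particle has the longer wavelength.

The proton has the longer de Broglie wavelength.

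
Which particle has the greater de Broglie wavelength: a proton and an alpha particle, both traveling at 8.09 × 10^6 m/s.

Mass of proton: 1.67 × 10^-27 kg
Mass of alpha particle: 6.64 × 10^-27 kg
The proton has the longer wavelength.

Using λ = h/(mv), since both particles have the same velocity, the wavelength depends only on mass.

For proton: λ₁ = h/(m₁v) = 4.90 × 10^-14 m
For alpha particle: λ₂ = h/(m₂v) = 1.23 × 10^-14 m

Since λ ∝ 1/m at constant velocity, the lighter particle has the longer wavelength.

The proton has the longer de Broglie wavelength.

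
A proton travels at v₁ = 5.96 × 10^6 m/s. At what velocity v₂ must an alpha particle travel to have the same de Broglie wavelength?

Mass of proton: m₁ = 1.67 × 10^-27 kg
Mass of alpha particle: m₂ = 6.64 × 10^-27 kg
v₂ = 1.50 × 10^6 m/s

For equal de Broglie wavelengths: λ₁ = λ₂

h/(m₁v₁) = h/(m₂v₂)
m₁v₁ = m₂v₂
v₂ = v₁ · (m₁/m₂)

v₂ = 5.96 × 10^6 m/s × (1.67 × 10^-27 kg / 6.64 × 10^-27 kg)
v₂ = 1.50 × 10^6 m/s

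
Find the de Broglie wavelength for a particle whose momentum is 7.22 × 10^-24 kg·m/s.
9.18 × 10^-11 m

Using the de Broglie relation λ = h/p:

λ = h/p
λ = (6.626 × 10^-34 J·s) / (7.22 × 10^-24 kg·m/s)
λ = 9.18 × 10^-11 m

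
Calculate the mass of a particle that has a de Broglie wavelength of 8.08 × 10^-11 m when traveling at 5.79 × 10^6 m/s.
1.42 × 10^-30 kg

From the de Broglie relation λ = h/(mv), we solve for m:

m = h/(λv)
m = (6.626 × 10^-34 J·s) / (8.08 × 10^-11 m × 5.79 × 10^6 m/s)
m = 1.42 × 10^-30 kg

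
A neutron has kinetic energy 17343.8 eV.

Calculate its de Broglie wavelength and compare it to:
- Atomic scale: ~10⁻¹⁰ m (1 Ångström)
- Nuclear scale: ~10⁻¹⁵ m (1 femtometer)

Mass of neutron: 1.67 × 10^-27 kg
λ = 2.17 × 10^-13 m, which is between nuclear and atomic scales.

Using λ = h/√(2mKE):

KE = 17343.8 eV = 2.779 × 10^-15 J

λ = h/√(2mKE)
λ = (6.626 × 10^-34 J·s) / √(2 × 1.67 × 10^-27 kg × 2.779 × 10^-15 J)
λ = 2.17 × 10^-13 m

Comparison:
- Atomic scale (10⁻¹⁰ m): λ is 0.0022× this size
- Nuclear scale (10⁻¹⁵ m): λ is 2.2e+02× this size

The wavelength is between nuclear and atomic scales.

This wavelength is appropriate for probing atomic structure but too large for nuclear physics experiments.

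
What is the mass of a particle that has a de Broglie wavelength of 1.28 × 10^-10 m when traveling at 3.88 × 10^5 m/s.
1.33 × 10^-29 kg

From the de Broglie relation λ = h/(mv), we solve for m:

m = h/(λv)
m = (6.626 × 10^-34 J·s) / (1.28 × 10^-10 m × 3.88 × 10^5 m/s)
m = 1.33 × 10^-29 kg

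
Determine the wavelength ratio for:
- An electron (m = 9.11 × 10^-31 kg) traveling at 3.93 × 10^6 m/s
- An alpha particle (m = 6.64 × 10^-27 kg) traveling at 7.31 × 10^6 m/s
λ₁/λ₂ = 1.36 × 10^4

Using λ = h/(mv):

λ₁ = h/(m₁v₁) = 1.85 × 10^-10 m
λ₂ = h/(m₂v₂) = 1.37 × 10^-14 m

Ratio λ₁/λ₂ = (m₂v₂)/(m₁v₁)
         = (6.64 × 10^-27 kg × 7.31 × 10^6 m/s) / (9.11 × 10^-31 kg × 3.93 × 10^6 m/s)
         = 1.36 × 10^4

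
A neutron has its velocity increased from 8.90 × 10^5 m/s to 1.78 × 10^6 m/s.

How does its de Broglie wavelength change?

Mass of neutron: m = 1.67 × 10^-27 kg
The wavelength decreases by a factor of 2.

Using λ = h/(mv):

Initial wavelength: λ₁ = h/(mv₁) = 4.46 × 10^-13 m
Final wavelength: λ₂ = h/(mv₂) = 2.23 × 10^-13 m

Since λ ∝ 1/v, when velocity increases by a factor of 2, the wavelength decreases by a factor of 2.

λ₂/λ₁ = v₁/v₂ = 1/2

The wavelength decreases by a factor of 2.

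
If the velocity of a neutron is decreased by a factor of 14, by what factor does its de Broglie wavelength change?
The wavelength increases by a factor of 14.

From λ = h/(mv), the wavelength is inversely proportional to velocity:

λ ∝ 1/v

If v → v/14, then λ → 14λ

When velocity is decreased by a factor of 14, the wavelength increases by a factor of 14.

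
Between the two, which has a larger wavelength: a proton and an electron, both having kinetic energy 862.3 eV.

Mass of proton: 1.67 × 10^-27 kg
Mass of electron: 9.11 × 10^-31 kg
The electron has the longer wavelength.

Using λ = h/√(2mKE):

For proton: λ₁ = h/√(2m₁KE) = 9.75 × 10^-13 m
For electron: λ₂ = h/√(2m₂KE) = 4.18 × 10^-11 m

Since λ ∝ 1/√m at constant kinetic energy, the lighter particle has the longer wavelength.

The electron has the longer de Broglie wavelength.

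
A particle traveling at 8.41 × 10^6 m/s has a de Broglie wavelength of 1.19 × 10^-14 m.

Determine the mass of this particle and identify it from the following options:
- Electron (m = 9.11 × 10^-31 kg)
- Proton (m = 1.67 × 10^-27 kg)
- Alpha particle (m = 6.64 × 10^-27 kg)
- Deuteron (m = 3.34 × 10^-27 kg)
The particle is an alpha particle.

From λ = h/(mv), solve for mass:

m = h/(λv)
m = (6.626 × 10^-34 J·s) / (1.19 × 10^-14 m × 8.41 × 10^6 m/s)
m = 6.62 × 10^-27 kg

Comparing with the listed masses, this is closest to an alpha particle.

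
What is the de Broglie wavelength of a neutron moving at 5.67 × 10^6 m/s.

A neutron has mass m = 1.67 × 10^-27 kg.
7.00 × 10^-14 m

Using the de Broglie relation λ = h/(mv):

λ = h/(mv)
λ = (6.626 × 10^-34 J·s) / (1.67 × 10^-27 kg × 5.67 × 10^6 m/s)
λ = 7.00 × 10^-14 m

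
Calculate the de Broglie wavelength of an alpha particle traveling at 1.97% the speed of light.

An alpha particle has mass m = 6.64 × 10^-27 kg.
1.69 × 10^-14 m

Using the de Broglie relation λ = h/(mv):

v = 1.97% × c = 5.906 × 10^6 m/s

λ = h/(mv)
λ = (6.626 × 10^-34 J·s) / (6.64 × 10^-27 kg × 5.906 × 10^6 m/s)
λ = 1.69 × 10^-14 m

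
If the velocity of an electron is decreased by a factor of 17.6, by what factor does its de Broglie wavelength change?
The wavelength increases by a factor of 17.6.

From λ = h/(mv), the wavelength is inversely proportional to velocity:

λ ∝ 1/v

If v → v/17.6, then λ → 17.6λ

When velocity is decreased by a factor of 17.6, the wavelength increases by a factor of 17.6.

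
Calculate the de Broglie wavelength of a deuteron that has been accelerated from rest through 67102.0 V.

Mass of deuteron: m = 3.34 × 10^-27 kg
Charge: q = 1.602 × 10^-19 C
7.82 × 10^-14 m

When a particle is accelerated through voltage V, it gains kinetic energy KE = qV.

The de Broglie wavelength is then λ = h/√(2mqV):

λ = h/√(2mqV)
λ = (6.626 × 10^-34 J·s) / √(2 × 3.34 × 10^-27 kg × 1.602 × 10^-19 C × 67102.0 V)
λ = 7.82 × 10^-14 m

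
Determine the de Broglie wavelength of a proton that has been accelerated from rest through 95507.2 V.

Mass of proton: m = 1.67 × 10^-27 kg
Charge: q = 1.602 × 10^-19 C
9.27 × 10^-14 m

When a particle is accelerated through voltage V, it gains kinetic energy KE = qV.

The de Broglie wavelength is then λ = h/√(2mqV):

λ = h/√(2mqV)
λ = (6.626 × 10^-34 J·s) / √(2 × 1.67 × 10^-27 kg × 1.602 × 10^-19 C × 95507.2 V)
λ = 9.27 × 10^-14 m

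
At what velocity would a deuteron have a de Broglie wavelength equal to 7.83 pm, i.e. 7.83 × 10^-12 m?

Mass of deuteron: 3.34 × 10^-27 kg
2.53 × 10^4 m/s

From λ = h/(mv), solve for v:

v = h/(mλ)
v = (6.626 × 10^-34 J·s) / (3.34 × 10^-27 kg × 7.83 × 10^-12 m)
v = 2.53 × 10^4 m/s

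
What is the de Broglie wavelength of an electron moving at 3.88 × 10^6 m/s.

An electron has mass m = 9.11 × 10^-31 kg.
1.87 × 10^-10 m

Using the de Broglie relation λ = h/(mv):

λ = h/(mv)
λ = (6.626 × 10^-34 J·s) / (9.11 × 10^-31 kg × 3.88 × 10^6 m/s)
λ = 1.87 × 10^-10 m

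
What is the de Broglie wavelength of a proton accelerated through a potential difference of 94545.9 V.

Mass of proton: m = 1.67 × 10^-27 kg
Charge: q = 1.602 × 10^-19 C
9.32 × 10^-14 m

When a particle is accelerated through voltage V, it gains kinetic energy KE = qV.

The de Broglie wavelength is then λ = h/√(2mqV):

λ = h/√(2mqV)
λ = (6.626 × 10^-34 J·s) / √(2 × 1.67 × 10^-27 kg × 1.602 × 10^-19 C × 94545.9 V)
λ = 9.32 × 10^-14 m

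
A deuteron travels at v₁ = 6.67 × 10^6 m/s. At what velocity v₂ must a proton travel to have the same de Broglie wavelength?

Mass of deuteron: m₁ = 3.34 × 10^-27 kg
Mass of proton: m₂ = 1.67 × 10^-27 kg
v₂ = 1.33 × 10^7 m/s

For equal de Broglie wavelengths: λ₁ = λ₂

h/(m₁v₁) = h/(m₂v₂)
m₁v₁ = m₂v₂
v₂ = v₁ · (m₁/m₂)

v₂ = 6.67 × 10^6 m/s × (3.34 × 10^-27 kg / 1.67 × 10^-27 kg)
v₂ = 1.33 × 10^7 m/s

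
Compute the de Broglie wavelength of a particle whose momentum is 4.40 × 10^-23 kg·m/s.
1.51 × 10^-11 m

Using the de Broglie relation λ = h/p:

λ = h/p
λ = (6.626 × 10^-34 J·s) / (4.40 × 10^-23 kg·m/s)
λ = 1.51 × 10^-11 m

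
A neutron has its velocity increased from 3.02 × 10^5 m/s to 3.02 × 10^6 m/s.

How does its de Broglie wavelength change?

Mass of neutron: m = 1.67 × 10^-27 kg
The wavelength decreases by a factor of 10.

Using λ = h/(mv):

Initial wavelength: λ₁ = h/(mv₁) = 1.31 × 10^-12 m
Final wavelength: λ₂ = h/(mv₂) = 1.31 × 10^-13 m

Since λ ∝ 1/v, when velocity increases by a factor of 10, the wavelength decreases by a factor of 10.

λ₂/λ₁ = v₁/v₂ = 1/10

The wavelength decreases by a factor of 10.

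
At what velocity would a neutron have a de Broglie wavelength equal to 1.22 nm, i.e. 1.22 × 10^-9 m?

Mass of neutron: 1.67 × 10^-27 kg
3.25 × 10^2 m/s

From λ = h/(mv), solve for v:

v = h/(mλ)
v = (6.626 × 10^-34 J·s) / (1.67 × 10^-27 kg × 1.22 × 10^-9 m)
v = 3.25 × 10^2 m/s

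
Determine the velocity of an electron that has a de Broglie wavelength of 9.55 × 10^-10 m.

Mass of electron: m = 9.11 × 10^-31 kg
7.62 × 10^5 m/s

From the de Broglie relation λ = h/(mv), we solve for v:

v = h/(mλ)
v = (6.626 × 10^-34 J·s) / (9.11 × 10^-31 kg × 9.55 × 10^-10 m)
v = 7.62 × 10^5 m/s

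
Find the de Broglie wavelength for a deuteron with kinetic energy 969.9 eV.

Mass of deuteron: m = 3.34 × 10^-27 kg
6.50 × 10^-13 m

Using λ = h/√(2mKE):

First convert KE to Joules: KE = 969.9 eV = 1.554 × 10^-16 J

λ = h/√(2mKE)
λ = (6.626 × 10^-34 J·s) / √(2 × 3.34 × 10^-27 kg × 1.554 × 10^-16 J)
λ = 6.50 × 10^-13 m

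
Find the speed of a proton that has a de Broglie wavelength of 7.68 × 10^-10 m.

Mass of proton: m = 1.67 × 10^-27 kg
5.17 × 10^2 m/s

From the de Broglie relation λ = h/(mv), we solve for v:

v = h/(mλ)
v = (6.626 × 10^-34 J·s) / (1.67 × 10^-27 kg × 7.68 × 10^-10 m)
v = 5.17 × 10^2 m/s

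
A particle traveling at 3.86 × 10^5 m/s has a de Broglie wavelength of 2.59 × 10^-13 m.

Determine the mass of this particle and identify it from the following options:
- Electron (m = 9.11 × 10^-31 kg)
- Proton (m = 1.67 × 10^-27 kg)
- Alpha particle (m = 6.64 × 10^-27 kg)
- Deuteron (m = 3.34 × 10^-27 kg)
The particle is an alpha particle.

From λ = h/(mv), solve for mass:

m = h/(λv)
m = (6.626 × 10^-34 J·s) / (2.59 × 10^-13 m × 3.86 × 10^5 m/s)
m = 6.63 × 10^-27 kg

Comparing with the listed masses, this is closest to an alpha particle.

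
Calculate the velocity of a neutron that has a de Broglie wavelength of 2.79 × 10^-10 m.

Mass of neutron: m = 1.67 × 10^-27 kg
1.42 × 10^3 m/s

From the de Broglie relation λ = h/(mv), we solve for v:

v = h/(mλ)
v = (6.626 × 10^-34 J·s) / (1.67 × 10^-27 kg × 2.79 × 10^-10 m)
v = 1.42 × 10^3 m/s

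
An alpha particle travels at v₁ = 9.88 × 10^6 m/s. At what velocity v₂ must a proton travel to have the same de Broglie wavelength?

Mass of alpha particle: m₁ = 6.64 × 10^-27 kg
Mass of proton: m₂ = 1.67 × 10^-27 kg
v₂ = 3.93 × 10^7 m/s

For equal de Broglie wavelengths: λ₁ = λ₂

h/(m₁v₁) = h/(m₂v₂)
m₁v₁ = m₂v₂
v₂ = v₁ · (m₁/m₂)

v₂ = 9.88 × 10^6 m/s × (6.64 × 10^-27 kg / 1.67 × 10^-27 kg)
v₂ = 3.93 × 10^7 m/s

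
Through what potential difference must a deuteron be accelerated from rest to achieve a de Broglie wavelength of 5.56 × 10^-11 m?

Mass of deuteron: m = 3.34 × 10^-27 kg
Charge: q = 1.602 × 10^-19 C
1.33 × 10^-1 V

From λ = h/√(2mqV), we solve for V:

λ² = h²/(2mqV)
V = h²/(2mqλ²)
V = (6.626 × 10^-34 J·s)² / (2 × 3.34 × 10^-27 kg × 1.602 × 10^-19 C × (5.56 × 10^-11 m)²)
V = 1.33 × 10^-1 V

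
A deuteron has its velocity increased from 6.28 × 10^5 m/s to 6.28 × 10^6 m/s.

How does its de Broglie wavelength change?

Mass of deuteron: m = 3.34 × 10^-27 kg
The wavelength decreases by a factor of 10.

Using λ = h/(mv):

Initial wavelength: λ₁ = h/(mv₁) = 3.16 × 10^-13 m
Final wavelength: λ₂ = h/(mv₂) = 3.16 × 10^-14 m

Since λ ∝ 1/v, when velocity increases by a factor of 10, the wavelength decreases by a factor of 10.

λ₂/λ₁ = v₁/v₂ = 1/10

The wavelength decreases by a factor of 10.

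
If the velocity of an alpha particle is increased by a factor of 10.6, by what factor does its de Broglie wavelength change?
The wavelength decreases by a factor of 10.6.

From λ = h/(mv), the wavelength is inversely proportional to velocity:

λ ∝ 1/v

If v → 10.6v, then λ → λ/10.6

When velocity is increased by a factor of 10.6, the wavelength decreases by a factor of 10.6.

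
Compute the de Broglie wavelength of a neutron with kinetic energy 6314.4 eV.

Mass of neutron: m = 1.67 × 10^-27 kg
3.60 × 10^-13 m

Using λ = h/√(2mKE):

First convert KE to Joules: KE = 6314.4 eV = 1.012 × 10^-15 J

λ = h/√(2mKE)
λ = (6.626 × 10^-34 J·s) / √(2 × 1.67 × 10^-27 kg × 1.012 × 10^-15 J)
λ = 3.60 × 10^-13 m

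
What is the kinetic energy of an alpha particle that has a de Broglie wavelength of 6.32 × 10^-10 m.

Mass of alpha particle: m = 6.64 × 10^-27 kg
8.28 × 10^-23 J (or 5.17 × 10^-4 eV)

From λ = h/√(2mKE), we solve for KE:

λ² = h²/(2mKE)
KE = h²/(2mλ²)
KE = (6.626 × 10^-34 J·s)² / (2 × 6.64 × 10^-27 kg × (6.32 × 10^-10 m)²)
KE = 8.28 × 10^-23 J
KE = 5.17 × 10^-4 eV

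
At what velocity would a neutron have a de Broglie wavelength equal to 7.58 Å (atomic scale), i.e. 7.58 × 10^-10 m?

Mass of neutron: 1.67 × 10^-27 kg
5.23 × 10^2 m/s

From λ = h/(mv), solve for v:

v = h/(mλ)
v = (6.626 × 10^-34 J·s) / (1.67 × 10^-27 kg × 7.58 × 10^-10 m)
v = 5.23 × 10^2 m/s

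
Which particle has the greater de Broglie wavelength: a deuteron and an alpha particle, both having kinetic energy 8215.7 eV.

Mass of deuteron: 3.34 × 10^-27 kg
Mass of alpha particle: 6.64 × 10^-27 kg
The deuteron has the longer wavelength.

Using λ = h/√(2mKE):

For deuteron: λ₁ = h/√(2m₁KE) = 2.23 × 10^-13 m
For alpha particle: λ₂ = h/√(2m₂KE) = 1.58 × 10^-13 m

Since λ ∝ 1/√m at constant kinetic energy, the lighter particle has the longer wavelength.

The deuteron has the longer de Broglie wavelength.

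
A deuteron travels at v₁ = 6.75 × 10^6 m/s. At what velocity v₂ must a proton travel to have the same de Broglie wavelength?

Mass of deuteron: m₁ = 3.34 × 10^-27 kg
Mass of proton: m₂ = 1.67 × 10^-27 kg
v₂ = 1.35 × 10^7 m/s

For equal de Broglie wavelengths: λ₁ = λ₂

h/(m₁v₁) = h/(m₂v₂)
m₁v₁ = m₂v₂
v₂ = v₁ · (m₁/m₂)

v₂ = 6.75 × 10^6 m/s × (3.34 × 10^-27 kg / 1.67 × 10^-27 kg)
v₂ = 1.35 × 10^7 m/s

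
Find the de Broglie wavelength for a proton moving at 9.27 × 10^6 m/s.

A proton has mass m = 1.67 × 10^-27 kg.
4.28 × 10^-14 m

Using the de Broglie relation λ = h/(mv):

λ = h/(mv)
λ = (6.626 × 10^-34 J·s) / (1.67 × 10^-27 kg × 9.27 × 10^6 m/s)
λ = 4.28 × 10^-14 m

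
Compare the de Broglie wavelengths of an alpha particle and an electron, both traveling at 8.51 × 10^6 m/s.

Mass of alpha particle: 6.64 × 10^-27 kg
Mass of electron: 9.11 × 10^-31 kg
The electron has the longer wavelength.

Using λ = h/(mv), since both particles have the same velocity, the wavelength depends only on mass.

For alpha particle: λ₁ = h/(m₁v) = 1.17 × 10^-14 m
For electron: λ₂ = h/(m₂v) = 8.55 × 10^-11 m

Since λ ∝ 1/m at constant velocity, the lighter particle has the longer wavelength.

The electron has the longer de Broglie wavelength.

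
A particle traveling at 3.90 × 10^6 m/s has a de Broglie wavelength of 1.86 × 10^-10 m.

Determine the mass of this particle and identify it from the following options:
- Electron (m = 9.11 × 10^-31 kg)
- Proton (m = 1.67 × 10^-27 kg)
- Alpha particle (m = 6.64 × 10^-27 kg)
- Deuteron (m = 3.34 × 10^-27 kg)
The particle is an electron.

From λ = h/(mv), solve for mass:

m = h/(λv)
m = (6.626 × 10^-34 J·s) / (1.86 × 10^-10 m × 3.90 × 10^6 m/s)
m = 9.13 × 10^-31 kg

Comparing with the listed masses, this is closest to an electron.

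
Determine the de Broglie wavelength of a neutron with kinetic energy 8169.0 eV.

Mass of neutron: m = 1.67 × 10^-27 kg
3.17 × 10^-13 m

Using λ = h/√(2mKE):

First convert KE to Joules: KE = 8169.0 eV = 1.309 × 10^-15 J

λ = h/√(2mKE)
λ = (6.626 × 10^-34 J·s) / √(2 × 1.67 × 10^-27 kg × 1.309 × 10^-15 J)
λ = 3.17 × 10^-13 m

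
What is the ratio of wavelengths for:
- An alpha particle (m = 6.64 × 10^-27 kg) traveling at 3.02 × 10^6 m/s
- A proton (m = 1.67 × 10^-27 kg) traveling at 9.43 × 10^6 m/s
λ₁/λ₂ = 0.785

Using λ = h/(mv):

λ₁ = h/(m₁v₁) = 3.30 × 10^-14 m
λ₂ = h/(m₂v₂) = 4.21 × 10^-14 m

Ratio λ₁/λ₂ = (m₂v₂)/(m₁v₁)
         = (1.67 × 10^-27 kg × 9.43 × 10^6 m/s) / (6.64 × 10^-27 kg × 3.02 × 10^6 m/s)
         = 0.785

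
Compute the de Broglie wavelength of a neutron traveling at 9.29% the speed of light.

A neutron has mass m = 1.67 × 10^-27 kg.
1.42 × 10^-14 m

Using the de Broglie relation λ = h/(mv):

v = 9.29% × c = 2.785 × 10^7 m/s

λ = h/(mv)
λ = (6.626 × 10^-34 J·s) / (1.67 × 10^-27 kg × 2.785 × 10^7 m/s)
λ = 1.42 × 10^-14 m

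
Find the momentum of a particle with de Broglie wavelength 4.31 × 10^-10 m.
1.54 × 10^-24 kg·m/s

From the de Broglie relation λ = h/p, we solve for p:

p = h/λ
p = (6.626 × 10^-34 J·s) / (4.31 × 10^-10 m)
p = 1.54 × 10^-24 kg·m/s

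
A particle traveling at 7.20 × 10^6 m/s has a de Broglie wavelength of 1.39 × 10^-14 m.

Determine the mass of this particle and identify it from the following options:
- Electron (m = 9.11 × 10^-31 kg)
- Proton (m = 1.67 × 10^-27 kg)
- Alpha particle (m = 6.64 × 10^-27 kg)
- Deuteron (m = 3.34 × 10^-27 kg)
The particle is an alpha particle.

From λ = h/(mv), solve for mass:

m = h/(λv)
m = (6.626 × 10^-34 J·s) / (1.39 × 10^-14 m × 7.20 × 10^6 m/s)
m = 6.62 × 10^-27 kg

Comparing with the listed masses, this is closest to an alpha particle.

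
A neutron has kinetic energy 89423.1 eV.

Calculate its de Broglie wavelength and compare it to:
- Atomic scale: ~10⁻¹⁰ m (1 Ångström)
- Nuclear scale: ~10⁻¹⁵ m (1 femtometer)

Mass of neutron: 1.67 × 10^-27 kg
λ = 9.58 × 10^-14 m, which is between nuclear and atomic scales.

Using λ = h/√(2mKE):

KE = 89423.1 eV = 1.433 × 10^-14 J

λ = h/√(2mKE)
λ = (6.626 × 10^-34 J·s) / √(2 × 1.67 × 10^-27 kg × 1.433 × 10^-14 J)
λ = 9.58 × 10^-14 m

Comparison:
- Atomic scale (10⁻¹⁰ m): λ is 0.00096× this size
- Nuclear scale (10⁻¹⁵ m): λ is 96× this size

The wavelength is between nuclear and atomic scales.

This wavelength is appropriate for probing atomic structure but too large for nuclear physics experiments.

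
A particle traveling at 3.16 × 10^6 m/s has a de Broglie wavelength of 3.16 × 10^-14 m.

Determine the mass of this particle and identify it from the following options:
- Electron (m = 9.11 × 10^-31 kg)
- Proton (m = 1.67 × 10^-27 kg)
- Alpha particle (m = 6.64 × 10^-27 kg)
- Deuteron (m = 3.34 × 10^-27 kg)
The particle is an alpha particle.

From λ = h/(mv), solve for mass:

m = h/(λv)
m = (6.626 × 10^-34 J·s) / (3.16 × 10^-14 m × 3.16 × 10^6 m/s)
m = 6.64 × 10^-27 kg

Comparing with the listed masses, this is closest to an alpha particle.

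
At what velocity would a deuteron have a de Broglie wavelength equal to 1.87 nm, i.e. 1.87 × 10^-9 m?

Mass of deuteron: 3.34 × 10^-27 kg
1.06 × 10^2 m/s

From λ = h/(mv), solve for v:

v = h/(mλ)
v = (6.626 × 10^-34 J·s) / (3.34 × 10^-27 kg × 1.87 × 10^-9 m)
v = 1.06 × 10^2 m/s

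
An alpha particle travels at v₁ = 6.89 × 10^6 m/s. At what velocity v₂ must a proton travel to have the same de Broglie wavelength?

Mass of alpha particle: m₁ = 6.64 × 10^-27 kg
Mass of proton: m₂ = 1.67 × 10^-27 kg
v₂ = 2.74 × 10^7 m/s

For equal de Broglie wavelengths: λ₁ = λ₂

h/(m₁v₁) = h/(m₂v₂)
m₁v₁ = m₂v₂
v₂ = v₁ · (m₁/m₂)

v₂ = 6.89 × 10^6 m/s × (6.64 × 10^-27 kg / 1.67 × 10^-27 kg)
v₂ = 2.74 × 10^7 m/s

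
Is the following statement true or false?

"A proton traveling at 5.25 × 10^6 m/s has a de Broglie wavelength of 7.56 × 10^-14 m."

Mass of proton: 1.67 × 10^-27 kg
True

The claim is correct.

Using λ = h/(mv):
λ = (6.626 × 10^-34 J·s) / (1.67 × 10^-27 kg × 5.25 × 10^6 m/s)
λ = 7.56 × 10^-14 m

This matches the claimed value.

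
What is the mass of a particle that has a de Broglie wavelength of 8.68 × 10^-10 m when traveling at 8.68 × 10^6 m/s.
8.79 × 10^-32 kg

From the de Broglie relation λ = h/(mv), we solve for m:

m = h/(λv)
m = (6.626 × 10^-34 J·s) / (8.68 × 10^-10 m × 8.68 × 10^6 m/s)
m = 8.79 × 10^-32 kg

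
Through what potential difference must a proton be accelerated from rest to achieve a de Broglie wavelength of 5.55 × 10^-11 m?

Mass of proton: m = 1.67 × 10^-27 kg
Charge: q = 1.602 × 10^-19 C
2.66 × 10^-1 V

From λ = h/√(2mqV), we solve for V:

λ² = h²/(2mqV)
V = h²/(2mqλ²)
V = (6.626 × 10^-34 J·s)² / (2 × 1.67 × 10^-27 kg × 1.602 × 10^-19 C × (5.55 × 10^-11 m)²)
V = 2.66 × 10^-1 V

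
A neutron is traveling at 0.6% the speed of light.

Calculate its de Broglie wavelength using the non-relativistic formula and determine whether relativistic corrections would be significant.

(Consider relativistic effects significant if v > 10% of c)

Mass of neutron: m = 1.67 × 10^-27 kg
No, relativistic corrections are not needed.

Using the non-relativistic de Broglie formula λ = h/(mv):

v = 0.6% × c = 1.799 × 10^6 m/s

λ = h/(mv)
λ = (6.626 × 10^-34 J·s) / (1.67 × 10^-27 kg × 1.799 × 10^6 m/s)
λ = 2.21 × 10^-13 m

Since v = 0.6% of c < 10% of c, relativistic corrections are NOT significant and this non-relativistic result is a good approximation.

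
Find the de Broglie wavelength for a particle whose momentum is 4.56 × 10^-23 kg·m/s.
1.45 × 10^-11 m

Using the de Broglie relation λ = h/p:

λ = h/p
λ = (6.626 × 10^-34 J·s) / (4.56 × 10^-23 kg·m/s)
λ = 1.45 × 10^-11 m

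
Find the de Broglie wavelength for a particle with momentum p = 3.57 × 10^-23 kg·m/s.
1.86 × 10^-11 m

Using the de Broglie relation λ = h/p:

λ = h/p
λ = (6.626 × 10^-34 J·s) / (3.57 × 10^-23 kg·m/s)
λ = 1.86 × 10^-11 m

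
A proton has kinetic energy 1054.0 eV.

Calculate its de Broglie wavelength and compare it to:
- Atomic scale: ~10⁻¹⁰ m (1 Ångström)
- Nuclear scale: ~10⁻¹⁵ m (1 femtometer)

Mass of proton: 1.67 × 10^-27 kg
λ = 8.82 × 10^-13 m, which is between nuclear and atomic scales.

Using λ = h/√(2mKE):

KE = 1054.0 eV = 1.689 × 10^-16 J

λ = h/√(2mKE)
λ = (6.626 × 10^-34 J·s) / √(2 × 1.67 × 10^-27 kg × 1.689 × 10^-16 J)
λ = 8.82 × 10^-13 m

Comparison:
- Atomic scale (10⁻¹⁰ m): λ is 0.0088× this size
- Nuclear scale (10⁻¹⁵ m): λ is 8.8e+02× this size

The wavelength is between nuclear and atomic scales.

This wavelength is appropriate for probing atomic structure but too large for nuclear physics experiments.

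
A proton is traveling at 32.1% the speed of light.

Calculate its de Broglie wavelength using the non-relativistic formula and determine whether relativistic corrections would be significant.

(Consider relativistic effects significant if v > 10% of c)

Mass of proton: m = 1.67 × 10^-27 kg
Yes, relativistic corrections are needed.

Using the non-relativistic de Broglie formula λ = h/(mv):

v = 32.1% × c = 9.623 × 10^7 m/s

λ = h/(mv)
λ = (6.626 × 10^-34 J·s) / (1.67 × 10^-27 kg × 9.623 × 10^7 m/s)
λ = 4.12 × 10^-15 m

Since v = 32.1% of c > 10% of c, relativistic corrections ARE significant and the actual wavelength would differ from this non-relativistic estimate.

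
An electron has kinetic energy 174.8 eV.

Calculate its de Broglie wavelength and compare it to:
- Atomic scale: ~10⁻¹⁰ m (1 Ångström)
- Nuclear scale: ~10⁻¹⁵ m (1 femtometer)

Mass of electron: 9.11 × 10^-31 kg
λ = 9.28 × 10^-11 m, which is between nuclear and atomic scales.

Using λ = h/√(2mKE):

KE = 174.8 eV = 2.801 × 10^-17 J

λ = h/√(2mKE)
λ = (6.626 × 10^-34 J·s) / √(2 × 9.11 × 10^-31 kg × 2.801 × 10^-17 J)
λ = 9.28 × 10^-11 m

Comparison:
- Atomic scale (10⁻¹⁰ m): λ is 0.93× this size
- Nuclear scale (10⁻¹⁵ m): λ is 9.3e+04× this size

The wavelength is between nuclear and atomic scales.

This wavelength is appropriate for probing atomic structure but too large for nuclear physics experiments.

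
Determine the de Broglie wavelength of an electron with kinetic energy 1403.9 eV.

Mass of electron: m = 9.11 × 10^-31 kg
3.27 × 10^-11 m

Using λ = h/√(2mKE):

First convert KE to Joules: KE = 1403.9 eV = 2.249 × 10^-16 J

λ = h/√(2mKE)
λ = (6.626 × 10^-34 J·s) / √(2 × 9.11 × 10^-31 kg × 2.249 × 10^-16 J)
λ = 3.27 × 10^-11 m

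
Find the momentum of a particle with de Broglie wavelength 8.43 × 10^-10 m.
7.86 × 10^-25 kg·m/s

From the de Broglie relation λ = h/p, we solve for p:

p = h/λ
p = (6.626 × 10^-34 J·s) / (8.43 × 10^-10 m)
p = 7.86 × 10^-25 kg·m/s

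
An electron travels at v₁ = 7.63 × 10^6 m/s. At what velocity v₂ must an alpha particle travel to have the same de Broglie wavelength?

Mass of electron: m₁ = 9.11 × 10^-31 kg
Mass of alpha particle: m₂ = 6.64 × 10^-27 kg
v₂ = 1.05 × 10^3 m/s

For equal de Broglie wavelengths: λ₁ = λ₂

h/(m₁v₁) = h/(m₂v₂)
m₁v₁ = m₂v₂
v₂ = v₁ · (m₁/m₂)

v₂ = 7.63 × 10^6 m/s × (9.11 × 10^-31 kg / 6.64 × 10^-27 kg)
v₂ = 1.05 × 10^3 m/s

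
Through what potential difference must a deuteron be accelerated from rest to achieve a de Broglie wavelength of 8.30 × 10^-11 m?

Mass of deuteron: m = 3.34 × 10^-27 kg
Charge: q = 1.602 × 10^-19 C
5.96 × 10^-2 V

From λ = h/√(2mqV), we solve for V:

λ² = h²/(2mqV)
V = h²/(2mqλ²)
V = (6.626 × 10^-34 J·s)² / (2 × 3.34 × 10^-27 kg × 1.602 × 10^-19 C × (8.30 × 10^-11 m)²)
V = 5.96 × 10^-2 V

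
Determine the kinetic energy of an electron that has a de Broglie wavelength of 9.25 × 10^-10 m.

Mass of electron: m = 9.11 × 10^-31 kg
2.82 × 10^-19 J (or 1.76 eV)

From λ = h/√(2mKE), we solve for KE:

λ² = h²/(2mKE)
KE = h²/(2mλ²)
KE = (6.626 × 10^-34 J·s)² / (2 × 9.11 × 10^-31 kg × (9.25 × 10^-10 m)²)
KE = 2.82 × 10^-19 J
KE = 1.76 eV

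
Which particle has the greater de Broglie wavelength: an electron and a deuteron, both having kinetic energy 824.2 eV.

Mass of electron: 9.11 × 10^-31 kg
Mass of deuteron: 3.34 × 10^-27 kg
The electron has the longer wavelength.

Using λ = h/√(2mKE):

For electron: λ₁ = h/√(2m₁KE) = 4.27 × 10^-11 m
For deuteron: λ₂ = h/√(2m₂KE) = 7.05 × 10^-13 m

Since λ ∝ 1/√m at constant kinetic energy, the lighter particle has the longer wavelength.

The electron has the longer de Broglie wavelength.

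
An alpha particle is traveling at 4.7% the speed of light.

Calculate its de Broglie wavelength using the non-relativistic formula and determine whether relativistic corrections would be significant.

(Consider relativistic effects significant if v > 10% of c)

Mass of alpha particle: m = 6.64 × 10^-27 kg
No, relativistic corrections are not needed.

Using the non-relativistic de Broglie formula λ = h/(mv):

v = 4.7% × c = 1.409 × 10^7 m/s

λ = h/(mv)
λ = (6.626 × 10^-34 J·s) / (6.64 × 10^-27 kg × 1.409 × 10^7 m/s)
λ = 7.08 × 10^-15 m

Since v = 4.7% of c < 10% of c, relativistic corrections are NOT significant and this non-relativistic result is a good approximation.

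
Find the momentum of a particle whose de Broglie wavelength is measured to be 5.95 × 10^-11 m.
1.11 × 10^-23 kg·m/s

From the de Broglie relation λ = h/p, we solve for p:

p = h/λ
p = (6.626 × 10^-34 J·s) / (5.95 × 10^-11 m)
p = 1.11 × 10^-23 kg·m/s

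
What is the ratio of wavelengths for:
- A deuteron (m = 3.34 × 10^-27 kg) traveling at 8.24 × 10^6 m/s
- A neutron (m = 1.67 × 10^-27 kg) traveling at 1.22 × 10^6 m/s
λ₁/λ₂ = 0.0740

Using λ = h/(mv):

λ₁ = h/(m₁v₁) = 2.41 × 10^-14 m
λ₂ = h/(m₂v₂) = 3.25 × 10^-13 m

Ratio λ₁/λ₂ = (m₂v₂)/(m₁v₁)
         = (1.67 × 10^-27 kg × 1.22 × 10^6 m/s) / (3.34 × 10^-27 kg × 8.24 × 10^6 m/s)
         = 0.0740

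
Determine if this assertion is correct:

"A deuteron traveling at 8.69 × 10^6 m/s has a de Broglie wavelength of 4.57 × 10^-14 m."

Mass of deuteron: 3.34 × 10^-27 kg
False

The claim is incorrect.

Using λ = h/(mv):
λ = (6.626 × 10^-34 J·s) / (3.34 × 10^-27 kg × 8.69 × 10^6 m/s)
λ = 2.28 × 10^-14 m

The actual wavelength differs from the claimed 4.57 × 10^-14 m.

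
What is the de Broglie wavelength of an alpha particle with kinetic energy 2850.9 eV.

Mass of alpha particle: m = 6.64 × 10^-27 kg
2.69 × 10^-13 m

Using λ = h/√(2mKE):

First convert KE to Joules: KE = 2850.9 eV = 4.568 × 10^-16 J

λ = h/√(2mKE)
λ = (6.626 × 10^-34 J·s) / √(2 × 6.64 × 10^-27 kg × 4.568 × 10^-16 J)
λ = 2.69 × 10^-13 m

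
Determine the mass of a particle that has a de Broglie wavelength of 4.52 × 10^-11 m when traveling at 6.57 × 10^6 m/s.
2.23 × 10^-30 kg

From the de Broglie relation λ = h/(mv), we solve for m:

m = h/(λv)
m = (6.626 × 10^-34 J·s) / (4.52 × 10^-11 m × 6.57 × 10^6 m/s)
m = 2.23 × 10^-30 kg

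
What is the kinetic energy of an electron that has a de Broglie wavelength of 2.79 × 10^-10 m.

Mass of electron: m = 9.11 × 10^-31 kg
3.10 × 10^-18 J (or 19.3 eV)

From λ = h/√(2mKE), we solve for KE:

λ² = h²/(2mKE)
KE = h²/(2mλ²)
KE = (6.626 × 10^-34 J·s)² / (2 × 9.11 × 10^-31 kg × (2.79 × 10^-10 m)²)
KE = 3.10 × 10^-18 J
KE = 19.3 eV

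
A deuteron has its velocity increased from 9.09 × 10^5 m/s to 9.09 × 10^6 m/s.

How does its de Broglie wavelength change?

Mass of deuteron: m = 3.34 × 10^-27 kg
The wavelength decreases by a factor of 10.

Using λ = h/(mv):

Initial wavelength: λ₁ = h/(mv₁) = 2.18 × 10^-13 m
Final wavelength: λ₂ = h/(mv₂) = 2.18 × 10^-14 m

Since λ ∝ 1/v, when velocity increases by a factor of 10, the wavelength decreases by a factor of 10.

λ₂/λ₁ = v₁/v₂ = 1/10

The wavelength decreases by a factor of 10.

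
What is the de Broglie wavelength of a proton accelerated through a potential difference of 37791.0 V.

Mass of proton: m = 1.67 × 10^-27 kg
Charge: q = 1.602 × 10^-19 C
1.47 × 10^-13 m

When a particle is accelerated through voltage V, it gains kinetic energy KE = qV.

The de Broglie wavelength is then λ = h/√(2mqV):

λ = h/√(2mqV)
λ = (6.626 × 10^-34 J·s) / √(2 × 1.67 × 10^-27 kg × 1.602 × 10^-19 C × 37791.0 V)
λ = 1.47 × 10^-13 m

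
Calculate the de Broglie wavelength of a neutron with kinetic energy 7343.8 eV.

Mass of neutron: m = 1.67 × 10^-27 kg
3.34 × 10^-13 m

Using λ = h/√(2mKE):

First convert KE to Joules: KE = 7343.8 eV = 1.177 × 10^-15 J

λ = h/√(2mKE)
λ = (6.626 × 10^-34 J·s) / √(2 × 1.67 × 10^-27 kg × 1.177 × 10^-15 J)
λ = 3.34 × 10^-13 m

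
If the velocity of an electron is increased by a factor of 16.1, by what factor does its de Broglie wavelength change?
The wavelength decreases by a factor of 16.1.

From λ = h/(mv), the wavelength is inversely proportional to velocity:

λ ∝ 1/v

If v → 16.1v, then λ → λ/16.1

When velocity is increased by a factor of 16.1, the wavelength decreases by a factor of 16.1.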